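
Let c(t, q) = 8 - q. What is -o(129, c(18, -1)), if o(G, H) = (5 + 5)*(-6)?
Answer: 60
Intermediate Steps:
o(G, H) = -60 (o(G, H) = 10*(-6) = -60)
-o(129, c(18, -1)) = -1*(-60) = 60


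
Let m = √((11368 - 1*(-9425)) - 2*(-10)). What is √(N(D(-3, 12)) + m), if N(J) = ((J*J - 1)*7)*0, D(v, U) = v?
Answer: 20813^(¼) ≈ 12.011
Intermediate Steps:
N(J) = 0 (N(J) = ((J² - 1)*7)*0 = ((-1 + J²)*7)*0 = (-7 + 7*J²)*0 = 0)
m = √20813 (m = √((11368 + 9425) + 20) = √(20793 + 20) = √20813 ≈ 144.27)
√(N(D(-3, 12)) + m) = √(0 + √20813) = √(√20813) = 20813^(¼)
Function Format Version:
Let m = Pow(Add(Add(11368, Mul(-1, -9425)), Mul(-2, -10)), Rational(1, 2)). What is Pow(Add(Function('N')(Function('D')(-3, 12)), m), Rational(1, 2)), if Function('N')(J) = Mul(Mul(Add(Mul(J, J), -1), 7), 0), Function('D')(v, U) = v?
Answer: Pow(20813, Rational(1, 4)) ≈ 12.011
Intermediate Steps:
Function('N')(J) = 0 (Function('N')(J) = Mul(Mul(Add(Pow(J, 2), -1), 7), 0) = Mul(Mul(Add(-1, Pow(J, 2)), 7), 0) = Mul(Add(-7, Mul(7, Pow(J, 2))), 0) = 0)
m = Pow(20813, Rational(1, 2)) (m = Pow(Add(Add(11368, 9425), 20), Rational(1, 2)) = Pow(Add(20793, 20), Rational(1, 2)) = Pow(20813, Rational(1, 2)) ≈ 144.27)
Pow(Add(Function('N')(Function('D')(-3, 12)), m), Rational(1, 2)) = Pow(Add(0, Pow(20813, Rational(1, 2))), Rational(1, 2)) = Pow(Pow(20813, Rational(1, 2)), Rational(1, 2)) = Pow(20813, Rational(1, 4))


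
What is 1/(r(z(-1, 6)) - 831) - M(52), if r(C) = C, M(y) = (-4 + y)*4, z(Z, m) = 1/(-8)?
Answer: -1276616/6649 ≈ -192.00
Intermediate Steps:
z(Z, m) = -⅛
M(y) = -16 + 4*y
1/(r(z(-1, 6)) - 831) - M(52) = 1/(-⅛ - 831) - (-16 + 4*52) = 1/(-6649/8) - (-16 + 208) = -8/6649 - 1*192 = -8/6649 - 192 = -1276616/6649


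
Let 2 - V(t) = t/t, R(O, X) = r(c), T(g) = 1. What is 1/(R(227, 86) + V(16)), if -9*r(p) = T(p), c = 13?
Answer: 9/8 ≈ 1.1250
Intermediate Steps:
r(p) = -1/9 (r(p) = -1/9*1 = -1/9)
R(O, X) = -1/9
V(t) = 1 (V(t) = 2 - t/t = 2 - 1*1 = 2 - 1 = 1)
1/(R(227, 86) + V(16)) = 1/(-1/9 + 1) = 1/(8/9) = 9/8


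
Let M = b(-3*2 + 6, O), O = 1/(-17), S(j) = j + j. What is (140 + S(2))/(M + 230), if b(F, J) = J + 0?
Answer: 816/1303 ≈ 0.62625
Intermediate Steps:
S(j) = 2*j
O = -1/17 ≈ -0.058824
b(F, J) = J
M = -1/17 ≈ -0.058824
(140 + S(2))/(M + 230) = (140 + 2*2)/(-1/17 + 230) = (140 + 4)/(3909/17) = 144*(17/3909) = 816/1303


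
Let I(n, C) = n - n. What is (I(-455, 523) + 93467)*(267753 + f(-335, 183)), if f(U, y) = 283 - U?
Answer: 25083832257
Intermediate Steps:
I(n, C) = 0
(I(-455, 523) + 93467)*(267753 + f(-335, 183)) = (0 + 93467)*(267753 + (283 - 1*(-335))) = 93467*(267753 + (283 + 335)) = 93467*(267753 + 618) = 93467*268371 = 25083832257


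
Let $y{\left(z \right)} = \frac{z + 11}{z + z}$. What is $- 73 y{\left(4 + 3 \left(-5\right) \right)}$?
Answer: $0$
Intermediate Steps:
$y{\left(z \right)} = \frac{11 + z}{2 z}$
$- 73 y{\left(4 + 3 \left(-5\right) \right)} = - 73 \frac{11 + \left(4 + 3 \left(-5\right)\right)}{2 \left(4 + 3 \left(-5\right)\right)} = - 73 \frac{11 + \left(4 - 15\right)}{2 \left(4 - 15\right)} = - 73 \frac{11 - 11}{2 \left(-11\right)} = - 73 \cdot \frac{1}{2} \left(- \frac{1}{11}\right) 0 = \left(-73\right) 0 = 0$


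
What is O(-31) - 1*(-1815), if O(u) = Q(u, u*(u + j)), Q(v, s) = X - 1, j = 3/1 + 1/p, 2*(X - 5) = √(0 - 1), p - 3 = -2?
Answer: 1819 + I/2 ≈ 1819.0 + 0.5*I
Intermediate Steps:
p = 1 (p = 3 - 2 = 1)
X = 5 + I/2 (X = 5 + √(0 - 1)/2 = 5 + √(-1)/2 = 5 + I/2 ≈ 5.0 + 0.5*I)
j = 4 (j = 3/1 + 1/1 = 3*1 + 1*1 = 3 + 1 = 4)
Q(v, s) = 4 + I/2 (Q(v, s) = (5 + I/2) - 1 = 4 + I/2)
O(u) = 4 + I/2
O(-31) - 1*(-1815) = (4 + I/2) - 1*(-1815) = (4 + I/2) + 1815 = 1819 + I/2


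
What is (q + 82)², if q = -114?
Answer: 1024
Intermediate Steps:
(q + 82)² = (-114 + 82)² = (-32)² = 1024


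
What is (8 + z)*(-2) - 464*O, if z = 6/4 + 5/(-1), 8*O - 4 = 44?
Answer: -2793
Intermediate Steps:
O = 6 (O = ½ + (⅛)*44 = ½ + 11/2 = 6)
z = -7/2 (z = 6*(¼) + 5*(-1) = 3/2 - 5 = -7/2 ≈ -3.5000)
(8 + z)*(-2) - 464*O = (8 - 7/2)*(-2) - 464*6 = (9/2)*(-2) - 2784 = -9 - 2784 = -2793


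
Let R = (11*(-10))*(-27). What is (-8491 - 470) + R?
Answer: -5991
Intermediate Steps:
R = 2970 (R = -110*(-27) = 2970)
(-8491 - 470) + R = (-8491 - 470) + 2970 = -8961 + 2970 = -5991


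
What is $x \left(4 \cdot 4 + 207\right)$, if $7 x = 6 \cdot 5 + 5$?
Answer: $1115$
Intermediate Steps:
$x = 5$ ($x = \frac{6 \cdot 5 + 5}{7} = \frac{30 + 5}{7} = \frac{1}{7} \cdot 35 = 5$)
$x \left(4 \cdot 4 + 207\right) = 5 \left(4 \cdot 4 + 207\right) = 5 \left(16 + 207\right) = 5 \cdot 223 = 1115$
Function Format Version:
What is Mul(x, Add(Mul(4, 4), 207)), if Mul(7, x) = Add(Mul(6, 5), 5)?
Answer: 1115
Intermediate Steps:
x = 5 (x = Mul(Rational(1, 7), Add(Mul(6, 5), 5)) = Mul(Rational(1, 7), Add(30, 5)) = Mul(Rational(1, 7), 35) = 5)
Mul(x, Add(Mul(4, 4), 207)) = Mul(5, Add(Mul(4, 4), 207)) = Mul(5, Add(16, 207)) = Mul(5, 223) = 1115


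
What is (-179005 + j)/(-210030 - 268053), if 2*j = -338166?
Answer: 348088/478083 ≈ 0.72809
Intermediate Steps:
j = -169083 (j = (½)*(-338166) = -169083)
(-179005 + j)/(-210030 - 268053) = (-179005 - 169083)/(-210030 - 268053) = -348088/(-478083) = -348088*(-1/478083) = 348088/478083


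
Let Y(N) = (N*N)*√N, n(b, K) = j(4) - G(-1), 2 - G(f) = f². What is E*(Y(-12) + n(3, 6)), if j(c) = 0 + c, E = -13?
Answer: -39 - 3744*I*√3 ≈ -39.0 - 6484.8*I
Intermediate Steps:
j(c) = c
G(f) = 2 - f²
n(b, K) = 3 (n(b, K) = 4 - (2 - 1*(-1)²) = 4 - (2 - 1*1) = 4 - (2 - 1) = 4 - 1*1 = 4 - 1 = 3)
Y(N) = N^(5/2) (Y(N) = N²*√N = N^(5/2))
E*(Y(-12) + n(3, 6)) = -13*((-12)^(5/2) + 3) = -13*(288*I*√3 + 3) = -13*(3 + 288*I*√3) = -39 - 3744*I*√3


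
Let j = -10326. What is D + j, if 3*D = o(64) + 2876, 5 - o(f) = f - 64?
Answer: -28097/3 ≈ -9365.7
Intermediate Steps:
o(f) = 69 - f (o(f) = 5 - (f - 64) = 5 - (-64 + f) = 5 + (64 - f) = 69 - f)
D = 2881/3 (D = ((69 - 1*64) + 2876)/3 = ((69 - 64) + 2876)/3 = (5 + 2876)/3 = (1/3)*2881 = 2881/3 ≈ 960.33)
D + j = 2881/3 - 10326 = -28097/3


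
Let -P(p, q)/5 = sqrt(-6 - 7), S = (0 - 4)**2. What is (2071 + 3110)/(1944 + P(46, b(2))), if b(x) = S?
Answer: 64152/24073 + 165*I*sqrt(13)/24073 ≈ 2.6649 + 0.024713*I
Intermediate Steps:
S = 16 (S = (-4)**2 = 16)
b(x) = 16
P(p, q) = -5*I*sqrt(13) (P(p, q) = -5*sqrt(-6 - 7) = -5*I*sqrt(13))
(2071 + 3110)/(1944 + P(46, b(2))) = (2071 + 3110)/(1944 - 5*I*sqrt(13)) = 5181/(1944 - 5*I*sqrt(13))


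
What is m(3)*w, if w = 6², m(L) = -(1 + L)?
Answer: -144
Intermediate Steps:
m(L) = -1 - L
w = 36
m(3)*w = (-1 - 1*3)*36 = (-1 - 3)*36 = -4*36 = -144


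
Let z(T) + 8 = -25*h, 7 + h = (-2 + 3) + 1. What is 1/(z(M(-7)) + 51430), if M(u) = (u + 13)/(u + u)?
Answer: 1/51547 ≈ 1.9400e-5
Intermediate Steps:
M(u) = (13 + u)/(2*u) (M(u) = (13 + u)/((2*u)) = (13 + u)*(1/(2*u)) = (13 + u)/(2*u))
h = -5 (h = -7 + ((-2 + 3) + 1) = -7 + (1 + 1) = -7 + 2 = -5)
z(T) = 117 (z(T) = -8 - 25*(-5) = -8 + 125 = 117)
1/(z(M(-7)) + 51430) = 1/(117 + 51430) = 1/51547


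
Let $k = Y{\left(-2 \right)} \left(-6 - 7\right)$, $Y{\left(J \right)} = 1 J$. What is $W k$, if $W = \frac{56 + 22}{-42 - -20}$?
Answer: $- \frac{1014}{11} \approx -92.182$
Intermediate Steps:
$W = - \frac{39}{11}$ ($W = \frac{78}{-42 + \left(-23 + 43\right)} = \frac{78}{-42 + 20} = \frac{78}{-22} = 78 \left(- \frac{1}{22}\right) = - \frac{39}{11} \approx -3.5455$)
$Y{\left(J \right)} = J$
$k = 26$ ($k = - 2 \left(-6 - 7\right) = \left(-2\right) \left(-13\right) = 26$)
$W k = \left(- \frac{39}{11}\right) 26 = - \frac{1014}{11}$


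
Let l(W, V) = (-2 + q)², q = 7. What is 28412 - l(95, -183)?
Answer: 28387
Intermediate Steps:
l(W, V) = 25 (l(W, V) = (-2 + 7)² = 5² = 25)
28412 - l(95, -183) = 28412 - 1*25 = 28412 - 25 = 28387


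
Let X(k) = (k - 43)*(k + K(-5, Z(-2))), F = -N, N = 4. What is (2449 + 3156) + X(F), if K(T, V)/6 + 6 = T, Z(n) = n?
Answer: 8895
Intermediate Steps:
K(T, V) = -36 + 6*T
F = -4 (F = -1*4 = -4)
X(k) = (-66 + k)*(-43 + k) (X(k) = (k - 43)*(k + (-36 + 6*(-5))) = (-43 + k)*(k + (-36 - 30)) = (-43 + k)*(k - 66) = (-43 + k)*(-66 + k) = (-66 + k)*(-43 + k))
(2449 + 3156) + X(F) = (2449 + 3156) + (2838 + (-4)² - 109*(-4)) = 5605 + (2838 + 16 + 436) = 5605 + 3290 = 8895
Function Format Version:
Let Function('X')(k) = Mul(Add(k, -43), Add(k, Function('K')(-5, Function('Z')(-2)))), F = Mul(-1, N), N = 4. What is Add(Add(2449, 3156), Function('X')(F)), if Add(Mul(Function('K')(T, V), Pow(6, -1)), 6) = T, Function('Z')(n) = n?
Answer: 8895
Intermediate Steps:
Function('K')(T, V) = Add(-36, Mul(6, T))
F = -4 (F = Mul(-1, 4) = -4)
Function('X')(k) = Mul(Add(-66, k), Add(-43, k)) (Function('X')(k) = Mul(Add(k, -43), Add(k, Add(-36, Mul(6, -5)))) = Mul(Add(-43, k), Add(k, Add(-36, -30))) = Mul(Add(-43, k), Add(k, -66)) = Mul(Add(-43, k), Add(-66, k)) = Mul(Add(-66, k), Add(-43, k)))
Add(Add(2449, 3156), Function('X')(F)) = Add(Add(2449, 3156), Add(2838, Pow(-4, 2), Mul(-109, -4))) = Add(5605, Add(2838, 16, 436)) = Add(5605, 3290) = 8895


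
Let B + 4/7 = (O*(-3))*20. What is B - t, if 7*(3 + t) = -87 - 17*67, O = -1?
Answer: 1663/7 ≈ 237.57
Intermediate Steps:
B = 416/7 (B = -4/7 - 1*(-3)*20 = -4/7 + 3*20 = -4/7 + 60 = 416/7 ≈ 59.429)
t = -1247/7 (t = -3 + (-87 - 17*67)/7 = -3 + (-87 - 1139)/7 = -3 + (⅐)*(-1226) = -3 - 1226/7 = -1247/7 ≈ -178.14)
B - t = 416/7 - 1*(-1247/7) = 416/7 + 1247/7 = 1663/7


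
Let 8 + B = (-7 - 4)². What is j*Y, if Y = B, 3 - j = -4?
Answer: 791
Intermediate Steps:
j = 7 (j = 3 - 1*(-4) = 3 + 4 = 7)
B = 113 (B = -8 + (-7 - 4)² = -8 + (-11)² = -8 + 121 = 113)
Y = 113
j*Y = 7*113 = 791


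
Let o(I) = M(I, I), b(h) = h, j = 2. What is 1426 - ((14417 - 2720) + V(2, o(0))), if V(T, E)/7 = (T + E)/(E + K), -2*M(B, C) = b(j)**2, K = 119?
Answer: -10271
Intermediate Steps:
M(B, C) = -2 (M(B, C) = -1/2*2**2 = -1/2*4 = -2)
o(I) = -2
V(T, E) = 7*(E + T)/(119 + E) (V(T, E) = 7*((T + E)/(E + 119)) = 7*((E + T)/(119 + E)) = 7*(E + T)/(119 + E))
1426 - ((14417 - 2720) + V(2, o(0))) = 1426 - ((14417 - 2720) + 7*(-2 + 2)/(119 - 2)) = 1426 - (11697 + 7*0/117) = 1426 - (11697 + 7*(1/117)*0) = 1426 - (11697 + 0) = 1426 - 1*11697 = 1426 - 11697 = -10271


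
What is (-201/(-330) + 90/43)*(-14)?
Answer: -89467/2365 ≈ -37.830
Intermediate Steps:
(-201/(-330) + 90/43)*(-14) = (-201*(-1/330) + 90*(1/43))*(-14) = (67/110 + 90/43)*(-14) = (12781/4730)*(-14) = -89467/2365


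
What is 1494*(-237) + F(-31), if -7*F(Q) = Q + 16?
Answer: -2478531/7 ≈ -3.5408e+5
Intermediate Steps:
F(Q) = -16/7 - Q/7 (F(Q) = -(Q + 16)/7 = -(16 + Q)/7 = -16/7 - Q/7)
1494*(-237) + F(-31) = 1494*(-237) + (-16/7 - ⅐*(-31)) = -354078 + (-16/7 + 31/7) = -354078 + 15/7 = -2478531/7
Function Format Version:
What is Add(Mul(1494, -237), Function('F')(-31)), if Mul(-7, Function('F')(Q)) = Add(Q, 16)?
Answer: Rational(-2478531, 7) ≈ -3.5408e+5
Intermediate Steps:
Function('F')(Q) = Add(Rational(-16, 7), Mul(Rational(-1, 7), Q)) (Function('F')(Q) = Mul(Rational(-1, 7), Add(Q, 16)) = Mul(Rational(-1, 7), Add(16, Q)) = Add(Rational(-16, 7), Mul(Rational(-1, 7), Q)))
Add(Mul(1494, -237), Function('F')(-31)) = Add(Mul(1494, -237), Add(Rational(-16, 7), Mul(Rational(-1, 7), -31))) = Add(-354078, Add(Rational(-16, 7), Rational(31, 7))) = Add(-354078, Rational(15, 7)) = Rational(-2478531, 7)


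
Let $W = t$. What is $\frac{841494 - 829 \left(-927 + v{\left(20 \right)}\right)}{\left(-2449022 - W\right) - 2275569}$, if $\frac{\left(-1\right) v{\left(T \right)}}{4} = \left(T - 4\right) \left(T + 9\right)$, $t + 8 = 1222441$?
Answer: $- \frac{3148601}{5947024} \approx -0.52944$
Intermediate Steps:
$t = 1222433$ ($t = -8 + 1222441 = 1222433$)
$v{\left(T \right)} = - 4 \left(-4 + T\right) \left(9 + T\right)$ ($v{\left(T \right)} = - 4 \left(T - 4\right) \left(T + 9\right) = - 4 \left(-4 + T\right) \left(9 + T\right)$)
$W = 1222433$
$\frac{841494 - 829 \left(-927 + v{\left(20 \right)}\right)}{\left(-2449022 - W\right) - 2275569} = \frac{841494 - 829 \left(-927 - \left(256 + 1600\right)\right)}{\left(-2449022 - 1222433\right) - 2275569} = \frac{841494 - 829 \left(-927 - 1856\right)}{\left(-2449022 - 1222433\right) - 2275569} = \frac{841494 - 829 \left(-927 - 1856\right)}{-3671455 - 2275569} = \frac{841494 - 829 \left(-927 - 1856\right)}{-5947024} = \left(841494 - -2307107\right) \left(- \frac{1}{5947024}\right) = \left(841494 + 2307107\right) \left(- \frac{1}{5947024}\right) = 3148601 \left(- \frac{1}{5947024}\right) = - \frac{3148601}{5947024}$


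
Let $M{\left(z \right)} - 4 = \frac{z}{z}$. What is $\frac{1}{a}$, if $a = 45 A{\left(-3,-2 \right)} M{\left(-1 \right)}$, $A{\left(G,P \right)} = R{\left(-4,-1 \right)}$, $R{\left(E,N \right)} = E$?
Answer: $- \frac{1}{900} \approx -0.0011111$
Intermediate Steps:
$M{\left(z \right)} = 5$ ($M{\left(z \right)} = 4 + \frac{z}{z} = 4 + 1 = 5$)
$A{\left(G,P \right)} = -4$
$a = -900$ ($a = 45 \left(-4\right) 5 = \left(-180\right) 5 = -900$)
$\frac{1}{a} = \frac{1}{-900} = - \frac{1}{900}$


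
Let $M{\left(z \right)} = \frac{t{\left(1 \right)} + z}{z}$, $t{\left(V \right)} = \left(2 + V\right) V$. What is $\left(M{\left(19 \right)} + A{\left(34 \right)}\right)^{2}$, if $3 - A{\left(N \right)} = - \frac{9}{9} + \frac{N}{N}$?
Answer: $\frac{6241}{361} \approx 17.288$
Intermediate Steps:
$t{\left(V \right)} = V \left(2 + V\right)$
$A{\left(N \right)} = 3$ ($A{\left(N \right)} = 3 - \left(- \frac{9}{9} + \frac{N}{N}\right) = 3 - \left(\left(-9\right) \frac{1}{9} + 1\right) = 3 - \left(-1 + 1\right) = 3 - 0 = 3 + 0 = 3$)
$M{\left(z \right)} = \frac{3 + z}{z}$ ($M{\left(z \right)} = \frac{1 \left(2 + 1\right) + z}{z} = \frac{1 \cdot 3 + z}{z} = \frac{3 + z}{z}$)
$\left(M{\left(19 \right)} + A{\left(34 \right)}\right)^{2} = \left(\frac{3 + 19}{19} + 3\right)^{2} = \left(\frac{1}{19} \cdot 22 + 3\right)^{2} = \left(\frac{22}{19} + 3\right)^{2} = \left(\frac{79}{19}\right)^{2} = \frac{6241}{361}$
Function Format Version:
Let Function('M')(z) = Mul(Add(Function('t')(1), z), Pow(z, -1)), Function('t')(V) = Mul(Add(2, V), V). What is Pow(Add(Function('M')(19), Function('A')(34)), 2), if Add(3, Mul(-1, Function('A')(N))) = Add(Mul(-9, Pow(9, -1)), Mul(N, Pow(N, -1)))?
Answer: Rational(6241, 361) ≈ 17.288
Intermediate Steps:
Function('t')(V) = Mul(V, Add(2, V))
Function('A')(N) = 3 (Function('A')(N) = Add(3, Mul(-1, Add(Mul(-9, Pow(9, -1)), Mul(N, Pow(N, -1))))) = Add(3, Mul(-1, Add(Mul(-9, Rational(1, 9)), 1))) = Add(3, Mul(-1, Add(-1, 1))) = Add(3, Mul(-1, 0)) = Add(3, 0) = 3)
Function('M')(z) = Mul(Pow(z, -1), Add(3, z)) (Function('M')(z) = Mul(Add(Mul(1, Add(2, 1)), z), Pow(z, -1)) = Mul(Add(Mul(1, 3), z), Pow(z, -1)) = Mul(Add(3, z), Pow(z, -1)) = Mul(Pow(z, -1), Add(3, z)))
Pow(Add(Function('M')(19), Function('A')(34)), 2) = Pow(Add(Mul(Pow(19, -1), Add(3, 19)), 3), 2) = Pow(Add(Mul(Rational(1, 19), 22), 3), 2) = Pow(Add(Rational(22, 19), 3), 2) = Pow(Rational(79, 19), 2) = Rational(6241, 361)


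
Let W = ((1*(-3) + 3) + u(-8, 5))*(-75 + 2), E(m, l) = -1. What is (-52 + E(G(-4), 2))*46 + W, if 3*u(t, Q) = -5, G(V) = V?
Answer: -6949/3 ≈ -2316.3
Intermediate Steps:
u(t, Q) = -5/3 (u(t, Q) = (⅓)*(-5) = -5/3)
W = 365/3 (W = ((1*(-3) + 3) - 5/3)*(-75 + 2) = ((-3 + 3) - 5/3)*(-73) = (0 - 5/3)*(-73) = -5/3*(-73) = 365/3 ≈ 121.67)
(-52 + E(G(-4), 2))*46 + W = (-52 - 1)*46 + 365/3 = -53*46 + 365/3 = -2438 + 365/3 = -6949/3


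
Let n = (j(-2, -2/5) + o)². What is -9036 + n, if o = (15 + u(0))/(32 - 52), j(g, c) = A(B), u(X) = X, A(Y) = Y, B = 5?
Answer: -144287/16 ≈ -9017.9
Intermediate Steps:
j(g, c) = 5
o = -¾ (o = (15 + 0)/(32 - 52) = 15/(-20) = 15*(-1/20) = -¾ ≈ -0.75000)
n = 289/16 (n = (5 - ¾)² = (17/4)² = 289/16 ≈ 18.063)
-9036 + n = -9036 + 289/16 = -144287/16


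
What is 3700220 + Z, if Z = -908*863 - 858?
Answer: 2915758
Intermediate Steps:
Z = -784462 (Z = -783604 - 858 = -784462)
3700220 + Z = 3700220 - 784462 = 2915758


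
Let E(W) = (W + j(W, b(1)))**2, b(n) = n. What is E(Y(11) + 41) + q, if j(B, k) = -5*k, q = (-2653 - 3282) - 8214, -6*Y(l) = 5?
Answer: -464843/36 ≈ -12912.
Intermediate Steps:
Y(l) = -5/6 (Y(l) = -1/6*5 = -5/6)
q = -14149 (q = -5935 - 8214 = -14149)
E(W) = (-5 + W)**2 (E(W) = (W - 5*1)**2 = (W - 5)**2 = (-5 + W)**2)
E(Y(11) + 41) + q = (-5 + (-5/6 + 41))**2 - 14149 = (-5 + 241/6)**2 - 14149 = (211/6)**2 - 14149 = 44521/36 - 14149 = -464843/36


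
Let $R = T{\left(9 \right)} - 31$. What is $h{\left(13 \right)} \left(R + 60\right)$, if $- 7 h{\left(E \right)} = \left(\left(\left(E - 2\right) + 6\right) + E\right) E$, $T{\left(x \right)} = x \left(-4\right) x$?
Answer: $\frac{115050}{7} \approx 16436.0$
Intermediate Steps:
$T{\left(x \right)} = - 4 x^{2}$ ($T{\left(x \right)} = - 4 x x = - 4 x^{2}$)
$R = -355$ ($R = - 4 \cdot 9^{2} - 31 = \left(-4\right) 81 - 31 = -324 - 31 = -355$)
$h{\left(E \right)} = - \frac{E \left(4 + 2 E\right)}{7}$ ($h{\left(E \right)} = - \frac{\left(\left(\left(E - 2\right) + 6\right) + E\right) E}{7} = - \frac{\left(\left(\left(-2 + E\right) + 6\right) + E\right) E}{7} = - \frac{\left(\left(4 + E\right) + E\right) E}{7} = - \frac{\left(4 + 2 E\right) E}{7} = - \frac{E \left(4 + 2 E\right)}{7}$)
$h{\left(13 \right)} \left(R + 60\right) = \left(- \frac{2}{7}\right) 13 \left(2 + 13\right) \left(-355 + 60\right) = \left(- \frac{2}{7}\right) 13 \cdot 15 \left(-295\right) = \left(- \frac{390}{7}\right) \left(-295\right) = \frac{115050}{7}$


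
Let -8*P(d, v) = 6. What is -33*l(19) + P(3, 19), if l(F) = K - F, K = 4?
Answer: 1977/4 ≈ 494.25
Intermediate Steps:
P(d, v) = -¾ (P(d, v) = -⅛*6 = -¾)
l(F) = 4 - F
-33*l(19) + P(3, 19) = -33*(4 - 1*19) - ¾ = -33*(4 - 19) - ¾ = -33*(-15) - ¾ = 495 - ¾ = 1977/4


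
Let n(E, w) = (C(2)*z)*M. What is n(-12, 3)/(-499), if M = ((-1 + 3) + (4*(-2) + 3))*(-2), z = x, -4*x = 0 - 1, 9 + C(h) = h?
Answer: 21/998 ≈ 0.021042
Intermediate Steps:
C(h) = -9 + h
x = ¼ (x = -(0 - 1)/4 = -¼*(-1) = ¼ ≈ 0.25000)
z = ¼ ≈ 0.25000
M = 6 (M = (2 + (-8 + 3))*(-2) = (2 - 5)*(-2) = -3*(-2) = 6)
n(E, w) = -21/2 (n(E, w) = ((-9 + 2)*(¼))*6 = -7*¼*6 = -7/4*6 = -21/2)
n(-12, 3)/(-499) = -21/2/(-499) = -21/2*(-1/499) = 21/998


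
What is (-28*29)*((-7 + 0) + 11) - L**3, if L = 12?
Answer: -4976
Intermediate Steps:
(-28*29)*((-7 + 0) + 11) - L**3 = (-28*29)*((-7 + 0) + 11) - 1*12**3 = -812*(-7 + 11) - 1*1728 = -812*4 - 1728 = -3248 - 1728 = -4976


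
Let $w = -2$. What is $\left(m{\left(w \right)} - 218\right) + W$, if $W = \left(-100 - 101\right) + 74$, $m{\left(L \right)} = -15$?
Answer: $-360$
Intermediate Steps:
$W = -127$ ($W = -201 + 74 = -127$)
$\left(m{\left(w \right)} - 218\right) + W = \left(-15 - 218\right) - 127 = -233 - 127 = -360$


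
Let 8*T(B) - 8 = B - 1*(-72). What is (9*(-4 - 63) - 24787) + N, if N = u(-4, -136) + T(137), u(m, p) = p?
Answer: -203991/8 ≈ -25499.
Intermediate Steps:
T(B) = 10 + B/8 (T(B) = 1 + (B - 1*(-72))/8 = 1 + (B + 72)/8 = 1 + (72 + B)/8 = 1 + (9 + B/8) = 10 + B/8)
N = -871/8 (N = -136 + (10 + (⅛)*137) = -136 + (10 + 137/8) = -136 + 217/8 = -871/8 ≈ -108.88)
(9*(-4 - 63) - 24787) + N = (9*(-4 - 63) - 24787) - 871/8 = (9*(-67) - 24787) - 871/8 = (-603 - 24787) - 871/8 = -25390 - 871/8 = -203991/8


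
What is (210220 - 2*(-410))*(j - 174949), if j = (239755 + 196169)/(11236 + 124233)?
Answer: -5001591052333280/135469 ≈ -3.6921e+10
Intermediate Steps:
j = 435924/135469 ≈ 3.2179
(210220 - 2*(-410))*(j - 174949) = (210220 - 2*(-410))*(435924/135469 - 174949) = (210220 + 820)*(-23699730157/135469) = 211040*(-23699730157/135469) = -5001591052333280/135469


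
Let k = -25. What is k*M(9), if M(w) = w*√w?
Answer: -675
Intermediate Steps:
M(w) = w^(3/2)
k*M(9) = -25*9^(3/2) = -25*27 = -675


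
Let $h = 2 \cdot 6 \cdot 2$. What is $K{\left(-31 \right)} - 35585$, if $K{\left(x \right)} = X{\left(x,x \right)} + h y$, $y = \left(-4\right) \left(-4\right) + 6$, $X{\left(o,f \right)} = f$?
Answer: $-35088$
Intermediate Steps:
$y = 22$ ($y = 16 + 6 = 22$)
$h = 24$ ($h = 12 \cdot 2 = 24$)
$K{\left(x \right)} = 528 + x$ ($K{\left(x \right)} = x + 24 \cdot 22 = x + 528 = 528 + x$)
$K{\left(-31 \right)} - 35585 = \left(528 - 31\right) - 35585 = 497 - 35585 = -35088$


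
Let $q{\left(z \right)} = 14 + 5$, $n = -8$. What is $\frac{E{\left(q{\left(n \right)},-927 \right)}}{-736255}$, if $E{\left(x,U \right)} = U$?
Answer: $\frac{927}{736255} \approx 0.0012591$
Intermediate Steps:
$q{\left(z \right)} = 19$
$\frac{E{\left(q{\left(n \right)},-927 \right)}}{-736255} = - \frac{927}{-736255} = \left(-927\right) \left(- \frac{1}{736255}\right) = \frac{927}{736255}$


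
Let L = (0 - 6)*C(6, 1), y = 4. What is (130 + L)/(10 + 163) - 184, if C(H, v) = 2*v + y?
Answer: -31738/173 ≈ -183.46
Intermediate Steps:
C(H, v) = 4 + 2*v (C(H, v) = 2*v + 4 = 4 + 2*v)
L = -36 (L = (0 - 6)*(4 + 2*1) = -6*(4 + 2) = -6*6 = -36)
(130 + L)/(10 + 163) - 184 = (130 - 36)/(10 + 163) - 184 = 94/173 - 184 = -31738/173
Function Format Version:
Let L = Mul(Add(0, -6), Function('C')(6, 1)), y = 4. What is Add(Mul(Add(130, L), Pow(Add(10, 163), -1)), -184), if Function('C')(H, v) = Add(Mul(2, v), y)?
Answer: Rational(-31738, 173) ≈ -183.46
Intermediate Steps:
Function('C')(H, v) = Add(4, Mul(2, v)) (Function('C')(H, v) = Add(Mul(2, v), 4) = Add(4, Mul(2, v)))
L = -36 (L = Mul(Add(0, -6), Add(4, Mul(2, 1))) = Mul(-6, Add(4, 2)) = Mul(-6, 6) = -36)
Add(Mul(Add(130, L), Pow(Add(10, 163), -1)), -184) = Add(Mul(Add(130, -36), Pow(Add(10, 163), -1)), -184) = Add(Mul(94, Pow(173, -1)), -184) = Add(Mul(94, Rational(1, 173)), -184) = Add(Rational(94, 173), -184) = Rational(-31738, 173)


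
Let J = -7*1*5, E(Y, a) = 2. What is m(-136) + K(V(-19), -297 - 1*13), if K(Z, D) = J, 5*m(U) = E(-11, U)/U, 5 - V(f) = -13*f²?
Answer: -11901/340 ≈ -35.003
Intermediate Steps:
V(f) = 5 + 13*f² (V(f) = 5 - (-13)*f² = 5 + 13*f²)
m(U) = 2/(5*U) (m(U) = (2/U)/5 = 2/(5*U))
J = -35 (J = -7*5 = -35)
K(Z, D) = -35
m(-136) + K(V(-19), -297 - 1*13) = (⅖)/(-136) - 35 = (⅖)*(-1/136) - 35 = -1/340 - 35 = -11901/340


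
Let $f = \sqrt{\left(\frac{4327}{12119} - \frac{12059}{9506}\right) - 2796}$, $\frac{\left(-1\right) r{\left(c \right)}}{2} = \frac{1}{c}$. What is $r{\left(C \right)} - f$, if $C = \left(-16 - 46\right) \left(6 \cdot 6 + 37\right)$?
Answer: $\frac{1}{2263} - \frac{i \sqrt{757550936253886658}}{16457602} \approx 0.00044189 - 52.886 i$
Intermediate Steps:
$C = -4526$ ($C = - 62 \left(36 + 37\right) = \left(-62\right) 73 = -4526$)
$r{\left(c \right)} = - \frac{2}{c}$
$f = \frac{i \sqrt{757550936253886658}}{16457602}$ ($f = \sqrt{\left(4327 \cdot \frac{1}{12119} - \frac{12059}{9506}\right) - 2796} = \sqrt{\left(\frac{4327}{12119} - \frac{12059}{9506}\right) - 2796} = \sqrt{- \frac{105010559}{115203214} - 2796} = \sqrt{- \frac{322213196903}{115203214}} = \frac{i \sqrt{757550936253886658}}{16457602} \approx 52.886 i$)
$r{\left(C \right)} - f = - \frac{2}{-4526} - \frac{i \sqrt{757550936253886658}}{16457602} = \left(-2\right) \left(- \frac{1}{4526}\right) - \frac{i \sqrt{757550936253886658}}{16457602} = \frac{1}{2263} - \frac{i \sqrt{757550936253886658}}{16457602}$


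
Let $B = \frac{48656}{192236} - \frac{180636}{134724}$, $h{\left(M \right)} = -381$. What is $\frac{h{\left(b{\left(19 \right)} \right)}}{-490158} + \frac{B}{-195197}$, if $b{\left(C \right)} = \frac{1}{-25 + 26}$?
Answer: $\frac{13471548649239481}{17207842870403053506} \approx 0.00078287$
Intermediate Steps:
$b{\left(C \right)} = 1$ ($b{\left(C \right)} = 1^{-1} = 1$)
$B = - \frac{586866899}{539558393}$ ($B = 48656 \cdot \frac{1}{192236} - \frac{15053}{11227} = \frac{12164}{48059} - \frac{15053}{11227} = - \frac{586866899}{539558393} \approx -1.0877$)
$\frac{h{\left(b{\left(19 \right)} \right)}}{-490158} + \frac{B}{-195197} = - \frac{381}{-490158} - \frac{586866899}{539558393 \left(-195197\right)} = \left(-381\right) \left(- \frac{1}{490158}\right) - - \frac{586866899}{105320179638421} = \frac{127}{163386} + \frac{586866899}{105320179638421} = \frac{13471548649239481}{17207842870403053506}$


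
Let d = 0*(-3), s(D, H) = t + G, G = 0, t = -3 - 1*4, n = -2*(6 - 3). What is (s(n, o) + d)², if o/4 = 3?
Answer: 49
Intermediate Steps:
o = 12 (o = 4*3 = 12)
n = -6 (n = -2*3 = -6)
t = -7 (t = -3 - 4 = -7)
s(D, H) = -7 (s(D, H) = -7 + 0 = -7)
d = 0
(s(n, o) + d)² = (-7 + 0)² = (-7)² = 49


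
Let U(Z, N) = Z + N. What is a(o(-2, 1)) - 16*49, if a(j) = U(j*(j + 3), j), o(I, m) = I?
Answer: -788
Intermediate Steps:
U(Z, N) = N + Z
a(j) = j + j*(3 + j) (a(j) = j + j*(j + 3) = j + j*(3 + j))
a(o(-2, 1)) - 16*49 = -2*(4 - 2) - 16*49 = -2*2 - 784 = -4 - 784 = -788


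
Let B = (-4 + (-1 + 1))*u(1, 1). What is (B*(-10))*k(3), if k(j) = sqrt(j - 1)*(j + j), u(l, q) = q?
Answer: 240*sqrt(2) ≈ 339.41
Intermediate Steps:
B = -4 (B = (-4 + (-1 + 1))*1 = (-4 + 0)*1 = -4*1 = -4)
k(j) = 2*j*sqrt(-1 + j) (k(j) = sqrt(-1 + j)*(2*j) = 2*j*sqrt(-1 + j))
(B*(-10))*k(3) = (-4*(-10))*(2*3*sqrt(-1 + 3)) = 40*(2*3*sqrt(2)) = 40*(6*sqrt(2)) = 240*sqrt(2)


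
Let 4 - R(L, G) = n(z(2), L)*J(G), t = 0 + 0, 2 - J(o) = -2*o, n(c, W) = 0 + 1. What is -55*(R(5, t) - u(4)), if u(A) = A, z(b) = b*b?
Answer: 110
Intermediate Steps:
z(b) = b²
n(c, W) = 1
J(o) = 2 + 2*o (J(o) = 2 - (-2)*o = 2 + 2*o)
t = 0
R(L, G) = 2 - 2*G (R(L, G) = 4 - (2 + 2*G) = 4 + (-2 - 2*G) = 2 - 2*G)
-55*(R(5, t) - u(4)) = -55*((2 - 2*0) - 1*4) = -55*((2 + 0) - 4) = -55*(2 - 4) = -55*(-2) = 110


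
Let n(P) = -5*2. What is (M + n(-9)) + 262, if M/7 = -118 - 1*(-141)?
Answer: 413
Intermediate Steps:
n(P) = -10
M = 161 (M = 7*(-118 - 1*(-141)) = 7*(-118 + 141) = 7*23 = 161)
(M + n(-9)) + 262 = (161 - 10) + 262 = 151 + 262 = 413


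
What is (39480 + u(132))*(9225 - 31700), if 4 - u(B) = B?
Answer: -884436200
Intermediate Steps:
u(B) = 4 - B
(39480 + u(132))*(9225 - 31700) = (39480 + (4 - 1*132))*(9225 - 31700) = (39480 + (4 - 132))*(-22475) = (39480 - 128)*(-22475) = 39352*(-22475) = -884436200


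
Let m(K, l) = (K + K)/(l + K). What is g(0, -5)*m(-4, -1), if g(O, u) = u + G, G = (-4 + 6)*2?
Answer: -8/5 ≈ -1.6000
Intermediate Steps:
m(K, l) = 2*K/(K + l) (m(K, l) = (2*K)/(K + l) = 2*K/(K + l))
G = 4 (G = 2*2 = 4)
g(O, u) = 4 + u (g(O, u) = u + 4 = 4 + u)
g(0, -5)*m(-4, -1) = (4 - 5)*(2*(-4)/(-4 - 1)) = -2*(-4)/(-5) = -2*(-4)*(-1)/5 = -1*8/5 = -8/5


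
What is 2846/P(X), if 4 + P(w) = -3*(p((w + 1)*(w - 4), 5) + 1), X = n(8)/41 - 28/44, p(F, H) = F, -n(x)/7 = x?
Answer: -578879246/5094499 ≈ -113.63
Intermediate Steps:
n(x) = -7*x
X = -903/451 (X = -7*8/41 - 28/44 = -56*1/41 - 28*1/44 = -56/41 - 7/11 = -903/451 ≈ -2.0022)
P(w) = -7 - 3*(1 + w)*(-4 + w) (P(w) = -4 - 3*((w + 1)*(w - 4) + 1) = -4 - 3*((1 + w)*(-4 + w) + 1) = -4 - 3*(1 + (1 + w)*(-4 + w)) = -4 + (-3 - 3*(1 + w)*(-4 + w)) = -7 - 3*(1 + w)*(-4 + w))
2846/P(X) = 2846/(5 - 3*(-903/451)² + 9*(-903/451)) = 2846/(5 - 3*815409/203401 - 8127/451) = 2846/(5 - 2446227/203401 - 8127/451) = 2846/(-5094499/203401) = 2846*(-203401/5094499) = -578879246/5094499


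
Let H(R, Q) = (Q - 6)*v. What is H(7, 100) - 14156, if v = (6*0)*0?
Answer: -14156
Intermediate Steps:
v = 0 (v = 0*0 = 0)
H(R, Q) = 0 (H(R, Q) = (Q - 6)*0 = (-6 + Q)*0 = 0)
H(7, 100) - 14156 = 0 - 14156 = -14156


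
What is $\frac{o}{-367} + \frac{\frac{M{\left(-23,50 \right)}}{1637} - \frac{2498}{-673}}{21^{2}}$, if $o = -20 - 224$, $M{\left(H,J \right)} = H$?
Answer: $\frac{120042499553}{178307001747} \approx 0.67323$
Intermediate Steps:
$o = -244$ ($o = -20 - 224 = -244$)
$\frac{o}{-367} + \frac{\frac{M{\left(-23,50 \right)}}{1637} - \frac{2498}{-673}}{21^{2}} = - \frac{244}{-367} + \frac{- \frac{23}{1637} - \frac{2498}{-673}}{21^{2}} = \left(-244\right) \left(- \frac{1}{367}\right) + \frac{\left(-23\right) \frac{1}{1637} - - \frac{2498}{673}}{441} = \frac{244}{367} + \left(- \frac{23}{1637} + \frac{2498}{673}\right) \frac{1}{441} = \frac{244}{367} + \frac{4073747}{1101701} \cdot \frac{1}{441} = \frac{244}{367} + \frac{4073747}{485850141} = \frac{120042499553}{178307001747}$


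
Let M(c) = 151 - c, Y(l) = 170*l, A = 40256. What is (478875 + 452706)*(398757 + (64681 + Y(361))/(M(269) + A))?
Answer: 2130051241825911/5734 ≈ 3.7148e+11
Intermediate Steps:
(478875 + 452706)*(398757 + (64681 + Y(361))/(M(269) + A)) = (478875 + 452706)*(398757 + (64681 + 170*361)/((151 - 1*269) + 40256)) = 931581*(398757 + (64681 + 61370)/((151 - 269) + 40256)) = 931581*(398757 + 126051/(-118 + 40256)) = 931581*(398757 + 126051/40138) = 931581*(16005434517/40138) = 2130051241825911/5734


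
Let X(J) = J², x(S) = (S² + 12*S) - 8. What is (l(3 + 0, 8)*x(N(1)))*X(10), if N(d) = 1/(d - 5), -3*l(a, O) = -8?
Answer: -8750/3 ≈ -2916.7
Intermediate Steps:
l(a, O) = 8/3 (l(a, O) = -⅓*(-8) = 8/3)
N(d) = 1/(-5 + d)
x(S) = -8 + S² + 12*S
(l(3 + 0, 8)*x(N(1)))*X(10) = (8*(-8 + (1/(-5 + 1))² + 12/(-5 + 1))/3)*10² = (8*(-8 + (1/(-4))² + 12/(-4))/3)*100 = (8*(-8 + (-¼)² + 12*(-¼))/3)*100 = (8*(-8 + 1/16 - 3)/3)*100 = ((8/3)*(-175/16))*100 = -175/6*100 = -8750/3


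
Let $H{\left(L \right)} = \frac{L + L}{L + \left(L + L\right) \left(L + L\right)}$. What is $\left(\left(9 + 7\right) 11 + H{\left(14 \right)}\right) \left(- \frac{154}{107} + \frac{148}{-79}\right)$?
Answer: $- \frac{93657356}{160607} \approx -583.15$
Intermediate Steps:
$H{\left(L \right)} = \frac{2 L}{L + 4 L^{2}}$ ($H{\left(L \right)} = \frac{2 L}{L + 2 L 2 L} = \frac{2 L}{L + 4 L^{2}}$)
$\left(\left(9 + 7\right) 11 + H{\left(14 \right)}\right) \left(- \frac{154}{107} + \frac{148}{-79}\right) = \left(\left(9 + 7\right) 11 + \frac{2}{1 + 4 \cdot 14}\right) \left(- \frac{154}{107} + \frac{148}{-79}\right) = \left(16 \cdot 11 + \frac{2}{1 + 56}\right) \left(\left(-154\right) \frac{1}{107} + 148 \left(- \frac{1}{79}\right)\right) = \left(176 + \frac{2}{57}\right) \left(- \frac{154}{107} - \frac{148}{79}\right) = \left(176 + 2 \cdot \frac{1}{57}\right) \left(- \frac{28002}{8453}\right) = \left(176 + \frac{2}{57}\right) \left(- \frac{28002}{8453}\right) = \frac{10034}{57} \left(- \frac{28002}{8453}\right) = - \frac{93657356}{160607}$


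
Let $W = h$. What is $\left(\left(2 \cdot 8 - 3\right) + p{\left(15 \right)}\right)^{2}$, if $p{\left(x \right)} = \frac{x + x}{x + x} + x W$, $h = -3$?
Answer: $961$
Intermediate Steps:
$W = -3$
$p{\left(x \right)} = 1 - 3 x$ ($p{\left(x \right)} = \frac{x + x}{x + x} + x \left(-3\right) = \frac{2 x}{2 x} - 3 x = 2 x \frac{1}{2 x} - 3 x = 1 - 3 x$)
$\left(\left(2 \cdot 8 - 3\right) + p{\left(15 \right)}\right)^{2} = \left(\left(2 \cdot 8 - 3\right) + \left(1 - 45\right)\right)^{2} = \left(\left(16 - 3\right) + \left(1 - 45\right)\right)^{2} = \left(13 - 44\right)^{2} = \left(-31\right)^{2} = 961$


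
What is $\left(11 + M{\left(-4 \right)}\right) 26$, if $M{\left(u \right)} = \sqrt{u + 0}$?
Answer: $286 + 52 i \approx 286.0 + 52.0 i$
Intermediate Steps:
$M{\left(u \right)} = \sqrt{u}$
$\left(11 + M{\left(-4 \right)}\right) 26 = \left(11 + \sqrt{-4}\right) 26 = \left(11 + 2 i\right) 26 = 286 + 52 i$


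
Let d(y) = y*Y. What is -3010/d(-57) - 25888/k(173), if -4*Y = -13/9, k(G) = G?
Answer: -145576/42731 ≈ -3.4068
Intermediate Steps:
Y = 13/36 (Y = -(-13)/(4*9) = -¼*(-13/9) = 13/36 ≈ 0.36111)
d(y) = 13*y/36 (d(y) = y*(13/36) = 13*y/36)
-3010/d(-57) - 25888/k(173) = -3010/((13/36)*(-57)) - 25888/173 = -3010/(-247/12) - 25888*1/173 = -3010*(-12/247) - 25888/173 = 36120/247 - 25888/173 = -145576/42731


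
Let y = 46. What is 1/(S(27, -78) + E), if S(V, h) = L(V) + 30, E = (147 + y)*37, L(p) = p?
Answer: 1/7198 ≈ 0.00013893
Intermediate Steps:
E = 7141 (E = (147 + 46)*37 = 193*37 = 7141)
S(V, h) = 30 + V (S(V, h) = V + 30 = 30 + V)
1/(S(27, -78) + E) = 1/((30 + 27) + 7141) = 1/(57 + 7141) = 1/7198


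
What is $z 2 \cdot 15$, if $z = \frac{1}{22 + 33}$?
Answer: $\frac{6}{11} \approx 0.54545$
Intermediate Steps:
$z = \frac{1}{55} \approx 0.018182$
$z 2 \cdot 15 = \frac{1}{55} \cdot 2 \cdot 15 = \frac{2}{55} \cdot 15 = \frac{6}{11}$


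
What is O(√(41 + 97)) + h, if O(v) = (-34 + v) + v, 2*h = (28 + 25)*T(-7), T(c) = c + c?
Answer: -405 + 2*√138 ≈ -381.51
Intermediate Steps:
T(c) = 2*c
h = -371 (h = ((28 + 25)*(2*(-7)))/2 = (53*(-14))/2 = (½)*(-742) = -371)
O(v) = -34 + 2*v
O(√(41 + 97)) + h = (-34 + 2*√(41 + 97)) - 371 = (-34 + 2*√138) - 371 = -405 + 2*√138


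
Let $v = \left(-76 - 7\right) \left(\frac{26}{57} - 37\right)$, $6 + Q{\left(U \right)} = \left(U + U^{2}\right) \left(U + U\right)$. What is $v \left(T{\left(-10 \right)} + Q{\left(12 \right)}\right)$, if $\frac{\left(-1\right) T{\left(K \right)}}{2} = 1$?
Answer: $\frac{645913304}{57} \approx 1.1332 \cdot 10^{7}$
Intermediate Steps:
$T{\left(K \right)} = -2$ ($T{\left(K \right)} = \left(-2\right) 1 = -2$)
$Q{\left(U \right)} = -6 + 2 U \left(U + U^{2}\right)$ ($Q{\left(U \right)} = -6 + \left(U + U^{2}\right) \left(U + U\right) = -6 + \left(U + U^{2}\right) 2 U = -6 + 2 U \left(U + U^{2}\right)$)
$v = \frac{172889}{57}$ ($v = - 83 \left(26 \cdot \frac{1}{57} - 37\right) = - 83 \left(\frac{26}{57} - 37\right) = \left(-83\right) \left(- \frac{2083}{57}\right) = \frac{172889}{57} \approx 3033.1$)
$v \left(T{\left(-10 \right)} + Q{\left(12 \right)}\right) = \frac{172889 \left(-2 + \left(-6 + 2 \cdot 12^{2} + 2 \cdot 12^{3}\right)\right)}{57} = \frac{172889 \left(-2 + \left(-6 + 2 \cdot 144 + 2 \cdot 1728\right)\right)}{57} = \frac{172889 \left(-2 + \left(-6 + 288 + 3456\right)\right)}{57} = \frac{172889 \left(-2 + 3738\right)}{57} = \frac{172889}{57} \cdot 3736 = \frac{645913304}{57}$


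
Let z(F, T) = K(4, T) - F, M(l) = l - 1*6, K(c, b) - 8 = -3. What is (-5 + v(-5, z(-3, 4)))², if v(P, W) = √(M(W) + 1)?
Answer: (5 - √3)² ≈ 10.679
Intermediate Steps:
K(c, b) = 5 (K(c, b) = 8 - 3 = 5)
M(l) = -6 + l (M(l) = l - 6 = -6 + l)
z(F, T) = 5 - F
v(P, W) = √(-5 + W) (v(P, W) = √((-6 + W) + 1) = √(-5 + W))
(-5 + v(-5, z(-3, 4)))² = (-5 + √(-5 + (5 - 1*(-3))))² = (-5 + √(-5 + (5 + 3)))² = (-5 + √(-5 + 8))² = (-5 + √3)²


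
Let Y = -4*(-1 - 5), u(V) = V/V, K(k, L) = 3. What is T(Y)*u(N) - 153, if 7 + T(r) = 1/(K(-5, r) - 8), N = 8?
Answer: -801/5 ≈ -160.20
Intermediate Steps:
u(V) = 1
Y = 24 (Y = -4*(-6) = 24)
T(r) = -36/5 (T(r) = -7 + 1/(3 - 8) = -7 + 1/(-5) = -7 - 1/5 = -36/5)
T(Y)*u(N) - 153 = -36/5*1 - 153 = -36/5 - 153 = -801/5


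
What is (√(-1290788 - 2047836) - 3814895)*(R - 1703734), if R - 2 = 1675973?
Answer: 105897670305 - 222072*I*√52166 ≈ 1.059e+11 - 5.0721e+7*I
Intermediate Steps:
R = 1675975 (R = 2 + 1675973 = 1675975)
(√(-1290788 - 2047836) - 3814895)*(R - 1703734) = (√(-1290788 - 2047836) - 3814895)*(1675975 - 1703734) = (√(-3338624) - 3814895)*(-27759) = (8*I*√52166 - 3814895)*(-27759) = (-3814895 + 8*I*√52166)*(-27759) = 105897670305 - 222072*I*√52166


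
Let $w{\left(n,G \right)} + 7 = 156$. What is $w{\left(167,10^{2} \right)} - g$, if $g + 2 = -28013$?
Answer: $28164$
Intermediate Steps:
$g = -28015$ ($g = -2 - 28013 = -28015$)
$w{\left(n,G \right)} = 149$ ($w{\left(n,G \right)} = -7 + 156 = 149$)
$w{\left(167,10^{2} \right)} - g = 149 - -28015 = 149 + 28015 = 28164$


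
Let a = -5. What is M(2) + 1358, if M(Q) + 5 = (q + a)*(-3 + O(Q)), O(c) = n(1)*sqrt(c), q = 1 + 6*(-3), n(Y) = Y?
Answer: 1419 - 22*sqrt(2) ≈ 1387.9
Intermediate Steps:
q = -17 (q = 1 - 18 = -17)
O(c) = sqrt(c) (O(c) = 1*sqrt(c) = sqrt(c))
M(Q) = 61 - 22*sqrt(Q) (M(Q) = -5 + (-17 - 5)*(-3 + sqrt(Q)) = -5 - 22*(-3 + sqrt(Q)) = -5 + (66 - 22*sqrt(Q)) = 61 - 22*sqrt(Q))
M(2) + 1358 = (61 - 22*sqrt(2)) + 1358 = 1419 - 22*sqrt(2)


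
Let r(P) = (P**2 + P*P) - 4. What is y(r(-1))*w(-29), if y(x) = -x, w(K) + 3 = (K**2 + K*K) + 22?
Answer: 3402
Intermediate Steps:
r(P) = -4 + 2*P**2 (r(P) = (P**2 + P**2) - 4 = 2*P**2 - 4 = -4 + 2*P**2)
w(K) = 19 + 2*K**2 (w(K) = -3 + ((K**2 + K*K) + 22) = -3 + ((K**2 + K**2) + 22) = -3 + (2*K**2 + 22) = -3 + (22 + 2*K**2) = 19 + 2*K**2)
y(r(-1))*w(-29) = (-(-4 + 2*(-1)**2))*(19 + 2*(-29)**2) = (-(-4 + 2*1))*(19 + 2*841) = (-(-4 + 2))*(19 + 1682) = -1*(-2)*1701 = 2*1701 = 3402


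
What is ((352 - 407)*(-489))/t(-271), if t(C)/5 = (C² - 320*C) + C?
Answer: 5379/159890 ≈ 0.033642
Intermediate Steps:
t(C) = -1595*C + 5*C² (t(C) = 5*((C² - 320*C) + C) = 5*(C² - 319*C) = -1595*C + 5*C²)
((352 - 407)*(-489))/t(-271) = ((352 - 407)*(-489))/((5*(-271)*(-319 - 271))) = (-55*(-489))/((5*(-271)*(-590))) = 26895/799450 = 26895*(1/799450) = 5379/159890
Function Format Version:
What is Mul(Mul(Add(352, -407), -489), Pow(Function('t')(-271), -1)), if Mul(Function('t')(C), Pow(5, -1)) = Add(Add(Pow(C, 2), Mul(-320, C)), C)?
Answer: Rational(5379, 159890) ≈ 0.033642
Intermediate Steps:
Function('t')(C) = Add(Mul(-1595, C), Mul(5, Pow(C, 2))) (Function('t')(C) = Mul(5, Add(Add(Pow(C, 2), Mul(-320, C)), C)) = Mul(5, Add(Pow(C, 2), Mul(-319, C))) = Add(Mul(-1595, C), Mul(5, Pow(C, 2))))
Mul(Mul(Add(352, -407), -489), Pow(Function('t')(-271), -1)) = Mul(Mul(Add(352, -407), -489), Pow(Mul(5, -271, Add(-319, -271)), -1)) = Mul(Mul(-55, -489), Pow(Mul(5, -271, -590), -1)) = Mul(26895, Pow(799450, -1)) = Mul(26895, Rational(1, 799450)) = Rational(5379, 159890)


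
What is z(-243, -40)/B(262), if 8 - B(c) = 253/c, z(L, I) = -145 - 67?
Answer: -55544/1843 ≈ -30.138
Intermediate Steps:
z(L, I) = -212
B(c) = 8 - 253/c
z(-243, -40)/B(262) = -212/(8 - 253/262) = -212/1843/262 = -212*262/1843 = -55544/1843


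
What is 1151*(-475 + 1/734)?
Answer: -401294999/734 ≈ -5.4672e+5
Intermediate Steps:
1151*(-475 + 1/734) = 1151*(-348649/734) = -401294999/734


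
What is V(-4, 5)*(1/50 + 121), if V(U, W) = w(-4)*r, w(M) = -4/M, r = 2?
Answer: 6051/25 ≈ 242.04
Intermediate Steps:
V(U, W) = 2 (V(U, W) = -4/(-4)*2 = -4*(-¼)*2 = 1*2 = 2)
V(-4, 5)*(1/50 + 121) = 2*(1/50 + 121) = 2*(6051/50) = 6051/25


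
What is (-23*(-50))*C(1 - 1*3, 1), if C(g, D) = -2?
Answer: -2300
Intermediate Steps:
(-23*(-50))*C(1 - 1*3, 1) = -23*(-50)*(-2) = 1150*(-2) = -2300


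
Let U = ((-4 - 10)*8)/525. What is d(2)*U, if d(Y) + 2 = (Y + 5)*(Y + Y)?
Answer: -416/75 ≈ -5.5467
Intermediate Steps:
d(Y) = -2 + 2*Y*(5 + Y) (d(Y) = -2 + (Y + 5)*(Y + Y) = -2 + (5 + Y)*(2*Y) = -2 + 2*Y*(5 + Y))
U = -16/75 (U = -14*8*(1/525) = -112*1/525 = -16/75 ≈ -0.21333)
d(2)*U = (-2 + 2*2² + 10*2)*(-16/75) = (-2 + 2*4 + 20)*(-16/75) = (-2 + 8 + 20)*(-16/75) = 26*(-16/75) = -416/75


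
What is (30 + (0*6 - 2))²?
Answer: 784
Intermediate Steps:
(30 + (0*6 - 2))² = (30 + (0 - 2))² = (30 - 2)² = 28² = 784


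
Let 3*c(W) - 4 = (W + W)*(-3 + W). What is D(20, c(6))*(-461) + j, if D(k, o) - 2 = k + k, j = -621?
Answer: -19983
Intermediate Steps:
c(W) = 4/3 + 2*W*(-3 + W)/3 (c(W) = 4/3 + ((W + W)*(-3 + W))/3 = 4/3 + ((2*W)*(-3 + W))/3 = 4/3 + (2*W*(-3 + W))/3 = 4/3 + 2*W*(-3 + W)/3)
D(k, o) = 2 + 2*k (D(k, o) = 2 + (k + k) = 2 + 2*k)
D(20, c(6))*(-461) + j = (2 + 2*20)*(-461) - 621 = (2 + 40)*(-461) - 621 = 42*(-461) - 621 = -19362 - 621 = -19983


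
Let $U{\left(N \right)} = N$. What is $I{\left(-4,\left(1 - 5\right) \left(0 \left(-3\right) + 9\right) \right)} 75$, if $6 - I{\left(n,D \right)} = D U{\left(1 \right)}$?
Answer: $3150$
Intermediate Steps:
$I{\left(n,D \right)} = 6 - D$ ($I{\left(n,D \right)} = 6 - D 1 = 6 - D$)
$I{\left(-4,\left(1 - 5\right) \left(0 \left(-3\right) + 9\right) \right)} 75 = \left(6 - \left(1 - 5\right) \left(0 \left(-3\right) + 9\right)\right) 75 = \left(6 - - 4 \left(0 + 9\right)\right) 75 = \left(6 - \left(-4\right) 9\right) 75 = \left(6 - -36\right) 75 = \left(6 + 36\right) 75 = 42 \cdot 75 = 3150$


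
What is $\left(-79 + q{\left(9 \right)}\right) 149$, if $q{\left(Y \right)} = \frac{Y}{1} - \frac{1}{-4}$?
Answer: $- \frac{41571}{4} \approx -10393.0$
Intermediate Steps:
$q{\left(Y \right)} = \frac{1}{4} + Y$ ($q{\left(Y \right)} = Y 1 - - \frac{1}{4} = Y + \frac{1}{4} = \frac{1}{4} + Y$)
$\left(-79 + q{\left(9 \right)}\right) 149 = \left(-79 + \left(\frac{1}{4} + 9\right)\right) 149 = \left(-79 + \frac{37}{4}\right) 149 = \left(- \frac{279}{4}\right) 149 = - \frac{41571}{4}$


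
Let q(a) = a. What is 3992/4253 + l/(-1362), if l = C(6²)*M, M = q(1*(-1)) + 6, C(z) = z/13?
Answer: 11652802/12550603 ≈ 0.92847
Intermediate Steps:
C(z) = z/13 (C(z) = z*(1/13) = z/13)
M = 5 (M = 1*(-1) + 6 = -1 + 6 = 5)
l = 180/13 (l = ((1/13)*6²)*5 = ((1/13)*36)*5 = (36/13)*5 = 180/13 ≈ 13.846)
3992/4253 + l/(-1362) = 3992/4253 + (180/13)/(-1362) = 3992*(1/4253) + (180/13)*(-1/1362) = 3992/4253 - 30/2951 = 11652802/12550603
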